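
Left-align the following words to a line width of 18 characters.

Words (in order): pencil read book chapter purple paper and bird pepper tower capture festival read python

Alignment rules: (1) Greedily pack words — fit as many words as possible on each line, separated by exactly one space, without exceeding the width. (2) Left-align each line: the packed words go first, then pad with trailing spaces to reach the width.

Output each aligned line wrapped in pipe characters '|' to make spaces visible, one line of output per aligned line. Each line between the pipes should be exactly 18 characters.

Line 1: ['pencil', 'read', 'book'] (min_width=16, slack=2)
Line 2: ['chapter', 'purple'] (min_width=14, slack=4)
Line 3: ['paper', 'and', 'bird'] (min_width=14, slack=4)
Line 4: ['pepper', 'tower'] (min_width=12, slack=6)
Line 5: ['capture', 'festival'] (min_width=16, slack=2)
Line 6: ['read', 'python'] (min_width=11, slack=7)

Answer: |pencil read book  |
|chapter purple    |
|paper and bird    |
|pepper tower      |
|capture festival  |
|read python       |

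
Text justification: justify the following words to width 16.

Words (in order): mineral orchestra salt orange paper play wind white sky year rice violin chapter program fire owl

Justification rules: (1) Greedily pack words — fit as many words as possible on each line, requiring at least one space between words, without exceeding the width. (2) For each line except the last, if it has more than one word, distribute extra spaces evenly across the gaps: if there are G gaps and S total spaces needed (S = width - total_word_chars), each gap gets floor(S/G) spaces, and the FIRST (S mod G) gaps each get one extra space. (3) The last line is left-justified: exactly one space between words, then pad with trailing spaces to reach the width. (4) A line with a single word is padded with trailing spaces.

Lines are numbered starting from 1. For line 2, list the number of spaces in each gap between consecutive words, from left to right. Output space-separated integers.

Line 1: ['mineral'] (min_width=7, slack=9)
Line 2: ['orchestra', 'salt'] (min_width=14, slack=2)
Line 3: ['orange', 'paper'] (min_width=12, slack=4)
Line 4: ['play', 'wind', 'white'] (min_width=15, slack=1)
Line 5: ['sky', 'year', 'rice'] (min_width=13, slack=3)
Line 6: ['violin', 'chapter'] (min_width=14, slack=2)
Line 7: ['program', 'fire', 'owl'] (min_width=16, slack=0)

Answer: 3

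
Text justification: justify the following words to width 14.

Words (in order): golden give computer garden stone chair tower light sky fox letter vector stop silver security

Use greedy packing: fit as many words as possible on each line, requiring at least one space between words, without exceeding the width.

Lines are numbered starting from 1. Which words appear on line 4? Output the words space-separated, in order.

Answer: chair tower

Derivation:
Line 1: ['golden', 'give'] (min_width=11, slack=3)
Line 2: ['computer'] (min_width=8, slack=6)
Line 3: ['garden', 'stone'] (min_width=12, slack=2)
Line 4: ['chair', 'tower'] (min_width=11, slack=3)
Line 5: ['light', 'sky', 'fox'] (min_width=13, slack=1)
Line 6: ['letter', 'vector'] (min_width=13, slack=1)
Line 7: ['stop', 'silver'] (min_width=11, slack=3)
Line 8: ['security'] (min_width=8, slack=6)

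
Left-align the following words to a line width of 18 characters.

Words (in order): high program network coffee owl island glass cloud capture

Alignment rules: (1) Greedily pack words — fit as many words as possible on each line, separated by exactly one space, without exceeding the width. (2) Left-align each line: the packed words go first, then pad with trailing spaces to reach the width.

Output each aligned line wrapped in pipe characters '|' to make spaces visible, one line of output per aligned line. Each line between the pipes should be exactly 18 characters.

Answer: |high program      |
|network coffee owl|
|island glass cloud|
|capture           |

Derivation:
Line 1: ['high', 'program'] (min_width=12, slack=6)
Line 2: ['network', 'coffee', 'owl'] (min_width=18, slack=0)
Line 3: ['island', 'glass', 'cloud'] (min_width=18, slack=0)
Line 4: ['capture'] (min_width=7, slack=11)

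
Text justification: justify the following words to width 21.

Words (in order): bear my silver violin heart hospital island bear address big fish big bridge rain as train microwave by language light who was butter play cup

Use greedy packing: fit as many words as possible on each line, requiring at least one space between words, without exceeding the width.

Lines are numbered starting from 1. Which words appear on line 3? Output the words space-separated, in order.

Answer: bear address big fish

Derivation:
Line 1: ['bear', 'my', 'silver', 'violin'] (min_width=21, slack=0)
Line 2: ['heart', 'hospital', 'island'] (min_width=21, slack=0)
Line 3: ['bear', 'address', 'big', 'fish'] (min_width=21, slack=0)
Line 4: ['big', 'bridge', 'rain', 'as'] (min_width=18, slack=3)
Line 5: ['train', 'microwave', 'by'] (min_width=18, slack=3)
Line 6: ['language', 'light', 'who'] (min_width=18, slack=3)
Line 7: ['was', 'butter', 'play', 'cup'] (min_width=19, slack=2)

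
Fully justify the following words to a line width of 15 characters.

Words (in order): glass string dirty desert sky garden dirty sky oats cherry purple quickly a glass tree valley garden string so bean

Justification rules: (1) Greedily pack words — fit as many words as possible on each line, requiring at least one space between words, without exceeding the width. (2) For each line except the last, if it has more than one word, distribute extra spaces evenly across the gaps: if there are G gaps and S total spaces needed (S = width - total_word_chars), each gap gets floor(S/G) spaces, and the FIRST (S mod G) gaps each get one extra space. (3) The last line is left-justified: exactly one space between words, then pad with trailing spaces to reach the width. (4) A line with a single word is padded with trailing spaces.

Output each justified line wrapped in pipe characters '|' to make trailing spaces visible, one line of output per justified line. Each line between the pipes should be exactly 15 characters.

Answer: |glass    string|
|dirty    desert|
|sky      garden|
|dirty  sky oats|
|cherry   purple|
|quickly a glass|
|tree     valley|
|garden   string|
|so bean        |

Derivation:
Line 1: ['glass', 'string'] (min_width=12, slack=3)
Line 2: ['dirty', 'desert'] (min_width=12, slack=3)
Line 3: ['sky', 'garden'] (min_width=10, slack=5)
Line 4: ['dirty', 'sky', 'oats'] (min_width=14, slack=1)
Line 5: ['cherry', 'purple'] (min_width=13, slack=2)
Line 6: ['quickly', 'a', 'glass'] (min_width=15, slack=0)
Line 7: ['tree', 'valley'] (min_width=11, slack=4)
Line 8: ['garden', 'string'] (min_width=13, slack=2)
Line 9: ['so', 'bean'] (min_width=7, slack=8)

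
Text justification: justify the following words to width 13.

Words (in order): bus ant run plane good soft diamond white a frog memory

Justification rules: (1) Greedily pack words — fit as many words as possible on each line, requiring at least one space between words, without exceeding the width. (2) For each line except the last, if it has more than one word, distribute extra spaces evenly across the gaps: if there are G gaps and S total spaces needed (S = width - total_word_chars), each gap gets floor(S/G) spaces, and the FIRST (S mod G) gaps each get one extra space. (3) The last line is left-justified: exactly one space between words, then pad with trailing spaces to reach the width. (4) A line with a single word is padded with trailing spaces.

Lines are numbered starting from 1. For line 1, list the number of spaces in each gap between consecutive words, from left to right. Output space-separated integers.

Answer: 2 2

Derivation:
Line 1: ['bus', 'ant', 'run'] (min_width=11, slack=2)
Line 2: ['plane', 'good'] (min_width=10, slack=3)
Line 3: ['soft', 'diamond'] (min_width=12, slack=1)
Line 4: ['white', 'a', 'frog'] (min_width=12, slack=1)
Line 5: ['memory'] (min_width=6, slack=7)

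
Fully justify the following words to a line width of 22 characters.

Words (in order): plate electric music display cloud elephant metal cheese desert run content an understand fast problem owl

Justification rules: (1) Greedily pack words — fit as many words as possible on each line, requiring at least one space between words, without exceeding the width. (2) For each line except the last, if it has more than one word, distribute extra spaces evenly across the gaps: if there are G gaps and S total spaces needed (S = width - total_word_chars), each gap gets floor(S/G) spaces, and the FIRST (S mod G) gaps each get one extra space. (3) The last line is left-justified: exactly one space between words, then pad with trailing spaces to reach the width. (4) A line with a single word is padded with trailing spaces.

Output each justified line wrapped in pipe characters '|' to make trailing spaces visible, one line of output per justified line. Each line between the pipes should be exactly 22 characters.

Line 1: ['plate', 'electric', 'music'] (min_width=20, slack=2)
Line 2: ['display', 'cloud', 'elephant'] (min_width=22, slack=0)
Line 3: ['metal', 'cheese', 'desert'] (min_width=19, slack=3)
Line 4: ['run', 'content', 'an'] (min_width=14, slack=8)
Line 5: ['understand', 'fast'] (min_width=15, slack=7)
Line 6: ['problem', 'owl'] (min_width=11, slack=11)

Answer: |plate  electric  music|
|display cloud elephant|
|metal   cheese  desert|
|run     content     an|
|understand        fast|
|problem owl           |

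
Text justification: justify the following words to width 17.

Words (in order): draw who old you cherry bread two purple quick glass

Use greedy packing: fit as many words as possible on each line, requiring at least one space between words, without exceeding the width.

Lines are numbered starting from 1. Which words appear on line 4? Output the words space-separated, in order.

Line 1: ['draw', 'who', 'old', 'you'] (min_width=16, slack=1)
Line 2: ['cherry', 'bread', 'two'] (min_width=16, slack=1)
Line 3: ['purple', 'quick'] (min_width=12, slack=5)
Line 4: ['glass'] (min_width=5, slack=12)

Answer: glass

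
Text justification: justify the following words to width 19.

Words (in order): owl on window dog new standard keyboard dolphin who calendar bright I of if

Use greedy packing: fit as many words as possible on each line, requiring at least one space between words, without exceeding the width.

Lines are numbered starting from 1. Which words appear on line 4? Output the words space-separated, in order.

Line 1: ['owl', 'on', 'window', 'dog'] (min_width=17, slack=2)
Line 2: ['new', 'standard'] (min_width=12, slack=7)
Line 3: ['keyboard', 'dolphin'] (min_width=16, slack=3)
Line 4: ['who', 'calendar', 'bright'] (min_width=19, slack=0)
Line 5: ['I', 'of', 'if'] (min_width=7, slack=12)

Answer: who calendar bright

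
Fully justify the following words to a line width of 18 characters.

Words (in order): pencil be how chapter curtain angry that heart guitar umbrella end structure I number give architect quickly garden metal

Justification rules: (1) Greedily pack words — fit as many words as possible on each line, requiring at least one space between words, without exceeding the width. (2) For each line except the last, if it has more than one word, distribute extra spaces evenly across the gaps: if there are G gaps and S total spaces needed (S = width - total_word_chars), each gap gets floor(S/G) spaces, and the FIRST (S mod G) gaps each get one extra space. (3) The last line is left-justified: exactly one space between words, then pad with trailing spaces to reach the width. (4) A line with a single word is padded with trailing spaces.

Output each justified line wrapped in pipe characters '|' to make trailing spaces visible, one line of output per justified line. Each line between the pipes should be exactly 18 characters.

Answer: |pencil    be   how|
|chapter    curtain|
|angry  that  heart|
|guitar    umbrella|
|end   structure  I|
|number        give|
|architect  quickly|
|garden metal      |

Derivation:
Line 1: ['pencil', 'be', 'how'] (min_width=13, slack=5)
Line 2: ['chapter', 'curtain'] (min_width=15, slack=3)
Line 3: ['angry', 'that', 'heart'] (min_width=16, slack=2)
Line 4: ['guitar', 'umbrella'] (min_width=15, slack=3)
Line 5: ['end', 'structure', 'I'] (min_width=15, slack=3)
Line 6: ['number', 'give'] (min_width=11, slack=7)
Line 7: ['architect', 'quickly'] (min_width=17, slack=1)
Line 8: ['garden', 'metal'] (min_width=12, slack=6)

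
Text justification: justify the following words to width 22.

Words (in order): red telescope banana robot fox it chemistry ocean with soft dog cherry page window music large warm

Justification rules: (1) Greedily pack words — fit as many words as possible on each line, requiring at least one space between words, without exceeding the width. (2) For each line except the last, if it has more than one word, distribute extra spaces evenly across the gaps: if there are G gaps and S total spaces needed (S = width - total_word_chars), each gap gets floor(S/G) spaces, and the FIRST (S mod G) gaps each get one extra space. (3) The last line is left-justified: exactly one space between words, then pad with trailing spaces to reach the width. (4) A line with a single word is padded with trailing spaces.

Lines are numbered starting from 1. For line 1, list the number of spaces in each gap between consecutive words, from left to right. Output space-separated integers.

Answer: 2 2

Derivation:
Line 1: ['red', 'telescope', 'banana'] (min_width=20, slack=2)
Line 2: ['robot', 'fox', 'it', 'chemistry'] (min_width=22, slack=0)
Line 3: ['ocean', 'with', 'soft', 'dog'] (min_width=19, slack=3)
Line 4: ['cherry', 'page', 'window'] (min_width=18, slack=4)
Line 5: ['music', 'large', 'warm'] (min_width=16, slack=6)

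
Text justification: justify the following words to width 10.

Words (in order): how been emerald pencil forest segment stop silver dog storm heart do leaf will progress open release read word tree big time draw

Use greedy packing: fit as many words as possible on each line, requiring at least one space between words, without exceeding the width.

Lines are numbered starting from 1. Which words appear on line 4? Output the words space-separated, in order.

Line 1: ['how', 'been'] (min_width=8, slack=2)
Line 2: ['emerald'] (min_width=7, slack=3)
Line 3: ['pencil'] (min_width=6, slack=4)
Line 4: ['forest'] (min_width=6, slack=4)
Line 5: ['segment'] (min_width=7, slack=3)
Line 6: ['stop'] (min_width=4, slack=6)
Line 7: ['silver', 'dog'] (min_width=10, slack=0)
Line 8: ['storm'] (min_width=5, slack=5)
Line 9: ['heart', 'do'] (min_width=8, slack=2)
Line 10: ['leaf', 'will'] (min_width=9, slack=1)
Line 11: ['progress'] (min_width=8, slack=2)
Line 12: ['open'] (min_width=4, slack=6)
Line 13: ['release'] (min_width=7, slack=3)
Line 14: ['read', 'word'] (min_width=9, slack=1)
Line 15: ['tree', 'big'] (min_width=8, slack=2)
Line 16: ['time', 'draw'] (min_width=9, slack=1)

Answer: forest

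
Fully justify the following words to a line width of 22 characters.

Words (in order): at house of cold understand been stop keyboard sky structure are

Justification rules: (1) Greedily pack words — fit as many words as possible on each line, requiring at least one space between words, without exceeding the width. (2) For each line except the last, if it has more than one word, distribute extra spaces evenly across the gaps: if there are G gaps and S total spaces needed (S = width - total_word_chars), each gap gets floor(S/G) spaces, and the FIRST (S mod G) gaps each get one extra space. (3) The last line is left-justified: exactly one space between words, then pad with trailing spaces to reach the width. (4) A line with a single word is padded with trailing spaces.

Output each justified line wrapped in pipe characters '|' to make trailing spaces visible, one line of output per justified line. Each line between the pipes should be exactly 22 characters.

Answer: |at   house   of   cold|
|understand  been  stop|
|keyboard sky structure|
|are                   |

Derivation:
Line 1: ['at', 'house', 'of', 'cold'] (min_width=16, slack=6)
Line 2: ['understand', 'been', 'stop'] (min_width=20, slack=2)
Line 3: ['keyboard', 'sky', 'structure'] (min_width=22, slack=0)
Line 4: ['are'] (min_width=3, slack=19)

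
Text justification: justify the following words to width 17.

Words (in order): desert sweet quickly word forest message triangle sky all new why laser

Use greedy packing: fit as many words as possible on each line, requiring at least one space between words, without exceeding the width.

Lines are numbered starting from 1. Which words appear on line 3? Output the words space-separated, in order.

Answer: forest message

Derivation:
Line 1: ['desert', 'sweet'] (min_width=12, slack=5)
Line 2: ['quickly', 'word'] (min_width=12, slack=5)
Line 3: ['forest', 'message'] (min_width=14, slack=3)
Line 4: ['triangle', 'sky', 'all'] (min_width=16, slack=1)
Line 5: ['new', 'why', 'laser'] (min_width=13, slack=4)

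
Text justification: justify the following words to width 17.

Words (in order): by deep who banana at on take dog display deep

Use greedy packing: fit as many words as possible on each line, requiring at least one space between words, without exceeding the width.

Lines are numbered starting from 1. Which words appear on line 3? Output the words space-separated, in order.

Line 1: ['by', 'deep', 'who'] (min_width=11, slack=6)
Line 2: ['banana', 'at', 'on', 'take'] (min_width=17, slack=0)
Line 3: ['dog', 'display', 'deep'] (min_width=16, slack=1)

Answer: dog display deep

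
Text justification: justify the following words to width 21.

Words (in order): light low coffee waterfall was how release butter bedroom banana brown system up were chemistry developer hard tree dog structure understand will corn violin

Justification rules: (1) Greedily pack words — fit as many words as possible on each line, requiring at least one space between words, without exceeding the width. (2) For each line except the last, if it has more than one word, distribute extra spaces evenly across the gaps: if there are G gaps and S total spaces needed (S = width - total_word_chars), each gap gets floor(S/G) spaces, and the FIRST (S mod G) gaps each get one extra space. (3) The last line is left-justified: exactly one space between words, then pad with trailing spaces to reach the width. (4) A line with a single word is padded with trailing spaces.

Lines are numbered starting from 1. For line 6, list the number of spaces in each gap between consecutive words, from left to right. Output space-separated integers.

Answer: 3

Derivation:
Line 1: ['light', 'low', 'coffee'] (min_width=16, slack=5)
Line 2: ['waterfall', 'was', 'how'] (min_width=17, slack=4)
Line 3: ['release', 'butter'] (min_width=14, slack=7)
Line 4: ['bedroom', 'banana', 'brown'] (min_width=20, slack=1)
Line 5: ['system', 'up', 'were'] (min_width=14, slack=7)
Line 6: ['chemistry', 'developer'] (min_width=19, slack=2)
Line 7: ['hard', 'tree', 'dog'] (min_width=13, slack=8)
Line 8: ['structure', 'understand'] (min_width=20, slack=1)
Line 9: ['will', 'corn', 'violin'] (min_width=16, slack=5)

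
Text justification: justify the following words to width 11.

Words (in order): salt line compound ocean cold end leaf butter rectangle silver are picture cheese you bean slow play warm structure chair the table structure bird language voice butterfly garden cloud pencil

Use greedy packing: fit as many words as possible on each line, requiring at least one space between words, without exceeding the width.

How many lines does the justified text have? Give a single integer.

Answer: 22

Derivation:
Line 1: ['salt', 'line'] (min_width=9, slack=2)
Line 2: ['compound'] (min_width=8, slack=3)
Line 3: ['ocean', 'cold'] (min_width=10, slack=1)
Line 4: ['end', 'leaf'] (min_width=8, slack=3)
Line 5: ['butter'] (min_width=6, slack=5)
Line 6: ['rectangle'] (min_width=9, slack=2)
Line 7: ['silver', 'are'] (min_width=10, slack=1)
Line 8: ['picture'] (min_width=7, slack=4)
Line 9: ['cheese', 'you'] (min_width=10, slack=1)
Line 10: ['bean', 'slow'] (min_width=9, slack=2)
Line 11: ['play', 'warm'] (min_width=9, slack=2)
Line 12: ['structure'] (min_width=9, slack=2)
Line 13: ['chair', 'the'] (min_width=9, slack=2)
Line 14: ['table'] (min_width=5, slack=6)
Line 15: ['structure'] (min_width=9, slack=2)
Line 16: ['bird'] (min_width=4, slack=7)
Line 17: ['language'] (min_width=8, slack=3)
Line 18: ['voice'] (min_width=5, slack=6)
Line 19: ['butterfly'] (min_width=9, slack=2)
Line 20: ['garden'] (min_width=6, slack=5)
Line 21: ['cloud'] (min_width=5, slack=6)
Line 22: ['pencil'] (min_width=6, slack=5)
Total lines: 22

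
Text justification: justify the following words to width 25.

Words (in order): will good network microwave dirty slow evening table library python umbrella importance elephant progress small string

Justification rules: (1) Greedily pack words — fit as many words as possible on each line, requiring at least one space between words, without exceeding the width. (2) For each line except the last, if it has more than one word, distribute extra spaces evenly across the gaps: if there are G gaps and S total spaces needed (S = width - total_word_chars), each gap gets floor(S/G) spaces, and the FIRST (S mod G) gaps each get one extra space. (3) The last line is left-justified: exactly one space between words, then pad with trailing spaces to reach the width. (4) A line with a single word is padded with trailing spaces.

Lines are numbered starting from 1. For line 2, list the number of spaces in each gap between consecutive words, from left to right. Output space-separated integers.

Line 1: ['will', 'good', 'network'] (min_width=17, slack=8)
Line 2: ['microwave', 'dirty', 'slow'] (min_width=20, slack=5)
Line 3: ['evening', 'table', 'library'] (min_width=21, slack=4)
Line 4: ['python', 'umbrella'] (min_width=15, slack=10)
Line 5: ['importance', 'elephant'] (min_width=19, slack=6)
Line 6: ['progress', 'small', 'string'] (min_width=21, slack=4)

Answer: 4 3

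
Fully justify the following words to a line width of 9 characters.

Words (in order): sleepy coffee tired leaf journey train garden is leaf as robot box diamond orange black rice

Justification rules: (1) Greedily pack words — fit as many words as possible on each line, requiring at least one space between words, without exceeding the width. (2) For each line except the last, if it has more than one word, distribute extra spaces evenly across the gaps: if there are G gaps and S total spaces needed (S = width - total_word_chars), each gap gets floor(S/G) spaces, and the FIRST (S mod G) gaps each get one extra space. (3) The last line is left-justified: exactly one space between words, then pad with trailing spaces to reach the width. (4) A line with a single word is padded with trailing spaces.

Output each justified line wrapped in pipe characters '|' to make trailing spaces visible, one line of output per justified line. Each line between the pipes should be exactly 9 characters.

Answer: |sleepy   |
|coffee   |
|tired    |
|leaf     |
|journey  |
|train    |
|garden is|
|leaf   as|
|robot box|
|diamond  |
|orange   |
|black    |
|rice     |

Derivation:
Line 1: ['sleepy'] (min_width=6, slack=3)
Line 2: ['coffee'] (min_width=6, slack=3)
Line 3: ['tired'] (min_width=5, slack=4)
Line 4: ['leaf'] (min_width=4, slack=5)
Line 5: ['journey'] (min_width=7, slack=2)
Line 6: ['train'] (min_width=5, slack=4)
Line 7: ['garden', 'is'] (min_width=9, slack=0)
Line 8: ['leaf', 'as'] (min_width=7, slack=2)
Line 9: ['robot', 'box'] (min_width=9, slack=0)
Line 10: ['diamond'] (min_width=7, slack=2)
Line 11: ['orange'] (min_width=6, slack=3)
Line 12: ['black'] (min_width=5, slack=4)
Line 13: ['rice'] (min_width=4, slack=5)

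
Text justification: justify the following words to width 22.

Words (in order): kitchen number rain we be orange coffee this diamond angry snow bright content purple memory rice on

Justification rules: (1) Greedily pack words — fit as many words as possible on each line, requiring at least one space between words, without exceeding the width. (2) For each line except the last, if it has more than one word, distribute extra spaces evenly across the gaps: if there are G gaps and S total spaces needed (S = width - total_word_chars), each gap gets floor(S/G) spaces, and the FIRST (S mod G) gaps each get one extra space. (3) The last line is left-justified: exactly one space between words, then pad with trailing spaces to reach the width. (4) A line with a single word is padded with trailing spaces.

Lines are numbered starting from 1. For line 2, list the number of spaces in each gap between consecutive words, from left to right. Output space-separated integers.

Line 1: ['kitchen', 'number', 'rain', 'we'] (min_width=22, slack=0)
Line 2: ['be', 'orange', 'coffee', 'this'] (min_width=21, slack=1)
Line 3: ['diamond', 'angry', 'snow'] (min_width=18, slack=4)
Line 4: ['bright', 'content', 'purple'] (min_width=21, slack=1)
Line 5: ['memory', 'rice', 'on'] (min_width=14, slack=8)

Answer: 2 1 1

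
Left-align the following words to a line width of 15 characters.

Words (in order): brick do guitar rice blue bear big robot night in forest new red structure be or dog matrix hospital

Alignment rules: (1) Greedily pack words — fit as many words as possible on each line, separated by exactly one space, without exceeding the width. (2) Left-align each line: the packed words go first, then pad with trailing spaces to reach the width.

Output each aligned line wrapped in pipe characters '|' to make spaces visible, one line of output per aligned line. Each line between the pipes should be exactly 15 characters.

Line 1: ['brick', 'do', 'guitar'] (min_width=15, slack=0)
Line 2: ['rice', 'blue', 'bear'] (min_width=14, slack=1)
Line 3: ['big', 'robot', 'night'] (min_width=15, slack=0)
Line 4: ['in', 'forest', 'new'] (min_width=13, slack=2)
Line 5: ['red', 'structure'] (min_width=13, slack=2)
Line 6: ['be', 'or', 'dog'] (min_width=9, slack=6)
Line 7: ['matrix', 'hospital'] (min_width=15, slack=0)

Answer: |brick do guitar|
|rice blue bear |
|big robot night|
|in forest new  |
|red structure  |
|be or dog      |
|matrix hospital|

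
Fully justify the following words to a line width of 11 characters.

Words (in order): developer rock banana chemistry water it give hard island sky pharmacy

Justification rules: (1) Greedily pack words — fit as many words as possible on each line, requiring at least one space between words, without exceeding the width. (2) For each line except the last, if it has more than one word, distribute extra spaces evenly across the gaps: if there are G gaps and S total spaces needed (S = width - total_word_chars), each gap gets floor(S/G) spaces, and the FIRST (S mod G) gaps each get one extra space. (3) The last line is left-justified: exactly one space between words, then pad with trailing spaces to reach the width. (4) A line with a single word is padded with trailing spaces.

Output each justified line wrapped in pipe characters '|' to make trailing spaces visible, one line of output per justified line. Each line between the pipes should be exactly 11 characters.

Answer: |developer  |
|rock banana|
|chemistry  |
|water    it|
|give   hard|
|island  sky|
|pharmacy   |

Derivation:
Line 1: ['developer'] (min_width=9, slack=2)
Line 2: ['rock', 'banana'] (min_width=11, slack=0)
Line 3: ['chemistry'] (min_width=9, slack=2)
Line 4: ['water', 'it'] (min_width=8, slack=3)
Line 5: ['give', 'hard'] (min_width=9, slack=2)
Line 6: ['island', 'sky'] (min_width=10, slack=1)
Line 7: ['pharmacy'] (min_width=8, slack=3)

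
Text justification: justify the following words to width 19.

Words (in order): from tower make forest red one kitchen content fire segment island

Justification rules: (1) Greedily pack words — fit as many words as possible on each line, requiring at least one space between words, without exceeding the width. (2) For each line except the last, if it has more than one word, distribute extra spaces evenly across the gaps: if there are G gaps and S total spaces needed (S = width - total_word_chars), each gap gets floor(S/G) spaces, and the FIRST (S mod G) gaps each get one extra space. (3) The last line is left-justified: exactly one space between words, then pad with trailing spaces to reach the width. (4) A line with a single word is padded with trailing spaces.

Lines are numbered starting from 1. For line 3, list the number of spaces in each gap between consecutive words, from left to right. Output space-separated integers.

Line 1: ['from', 'tower', 'make'] (min_width=15, slack=4)
Line 2: ['forest', 'red', 'one'] (min_width=14, slack=5)
Line 3: ['kitchen', 'content'] (min_width=15, slack=4)
Line 4: ['fire', 'segment', 'island'] (min_width=19, slack=0)

Answer: 5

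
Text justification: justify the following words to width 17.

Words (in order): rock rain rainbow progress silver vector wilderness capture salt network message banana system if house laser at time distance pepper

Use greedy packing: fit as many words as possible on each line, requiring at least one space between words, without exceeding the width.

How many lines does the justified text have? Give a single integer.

Line 1: ['rock', 'rain', 'rainbow'] (min_width=17, slack=0)
Line 2: ['progress', 'silver'] (min_width=15, slack=2)
Line 3: ['vector', 'wilderness'] (min_width=17, slack=0)
Line 4: ['capture', 'salt'] (min_width=12, slack=5)
Line 5: ['network', 'message'] (min_width=15, slack=2)
Line 6: ['banana', 'system', 'if'] (min_width=16, slack=1)
Line 7: ['house', 'laser', 'at'] (min_width=14, slack=3)
Line 8: ['time', 'distance'] (min_width=13, slack=4)
Line 9: ['pepper'] (min_width=6, slack=11)
Total lines: 9

Answer: 9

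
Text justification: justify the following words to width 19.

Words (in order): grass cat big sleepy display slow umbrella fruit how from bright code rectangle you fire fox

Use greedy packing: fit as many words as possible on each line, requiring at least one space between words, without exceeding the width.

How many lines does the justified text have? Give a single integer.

Answer: 6

Derivation:
Line 1: ['grass', 'cat', 'big'] (min_width=13, slack=6)
Line 2: ['sleepy', 'display', 'slow'] (min_width=19, slack=0)
Line 3: ['umbrella', 'fruit', 'how'] (min_width=18, slack=1)
Line 4: ['from', 'bright', 'code'] (min_width=16, slack=3)
Line 5: ['rectangle', 'you', 'fire'] (min_width=18, slack=1)
Line 6: ['fox'] (min_width=3, slack=16)
Total lines: 6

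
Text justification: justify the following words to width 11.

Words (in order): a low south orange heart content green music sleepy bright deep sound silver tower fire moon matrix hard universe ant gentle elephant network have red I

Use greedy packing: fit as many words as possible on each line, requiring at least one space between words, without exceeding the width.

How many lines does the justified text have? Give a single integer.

Line 1: ['a', 'low', 'south'] (min_width=11, slack=0)
Line 2: ['orange'] (min_width=6, slack=5)
Line 3: ['heart'] (min_width=5, slack=6)
Line 4: ['content'] (min_width=7, slack=4)
Line 5: ['green', 'music'] (min_width=11, slack=0)
Line 6: ['sleepy'] (min_width=6, slack=5)
Line 7: ['bright', 'deep'] (min_width=11, slack=0)
Line 8: ['sound'] (min_width=5, slack=6)
Line 9: ['silver'] (min_width=6, slack=5)
Line 10: ['tower', 'fire'] (min_width=10, slack=1)
Line 11: ['moon', 'matrix'] (min_width=11, slack=0)
Line 12: ['hard'] (min_width=4, slack=7)
Line 13: ['universe'] (min_width=8, slack=3)
Line 14: ['ant', 'gentle'] (min_width=10, slack=1)
Line 15: ['elephant'] (min_width=8, slack=3)
Line 16: ['network'] (min_width=7, slack=4)
Line 17: ['have', 'red', 'I'] (min_width=10, slack=1)
Total lines: 17

Answer: 17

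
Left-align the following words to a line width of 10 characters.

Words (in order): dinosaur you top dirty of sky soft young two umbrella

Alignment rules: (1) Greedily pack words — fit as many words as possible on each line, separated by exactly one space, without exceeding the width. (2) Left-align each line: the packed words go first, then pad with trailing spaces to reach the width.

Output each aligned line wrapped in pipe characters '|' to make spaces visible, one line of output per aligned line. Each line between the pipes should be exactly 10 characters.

Line 1: ['dinosaur'] (min_width=8, slack=2)
Line 2: ['you', 'top'] (min_width=7, slack=3)
Line 3: ['dirty', 'of'] (min_width=8, slack=2)
Line 4: ['sky', 'soft'] (min_width=8, slack=2)
Line 5: ['young', 'two'] (min_width=9, slack=1)
Line 6: ['umbrella'] (min_width=8, slack=2)

Answer: |dinosaur  |
|you top   |
|dirty of  |
|sky soft  |
|young two |
|umbrella  |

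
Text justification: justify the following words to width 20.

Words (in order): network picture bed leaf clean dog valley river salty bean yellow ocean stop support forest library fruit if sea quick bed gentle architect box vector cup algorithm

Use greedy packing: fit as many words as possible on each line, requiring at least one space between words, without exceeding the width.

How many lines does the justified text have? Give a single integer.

Line 1: ['network', 'picture', 'bed'] (min_width=19, slack=1)
Line 2: ['leaf', 'clean', 'dog'] (min_width=14, slack=6)
Line 3: ['valley', 'river', 'salty'] (min_width=18, slack=2)
Line 4: ['bean', 'yellow', 'ocean'] (min_width=17, slack=3)
Line 5: ['stop', 'support', 'forest'] (min_width=19, slack=1)
Line 6: ['library', 'fruit', 'if', 'sea'] (min_width=20, slack=0)
Line 7: ['quick', 'bed', 'gentle'] (min_width=16, slack=4)
Line 8: ['architect', 'box', 'vector'] (min_width=20, slack=0)
Line 9: ['cup', 'algorithm'] (min_width=13, slack=7)
Total lines: 9

Answer: 9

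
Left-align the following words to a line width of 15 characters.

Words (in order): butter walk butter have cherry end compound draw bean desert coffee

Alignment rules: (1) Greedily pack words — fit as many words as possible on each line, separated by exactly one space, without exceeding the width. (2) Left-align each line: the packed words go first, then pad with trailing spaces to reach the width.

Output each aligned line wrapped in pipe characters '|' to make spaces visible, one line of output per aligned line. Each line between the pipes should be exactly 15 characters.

Line 1: ['butter', 'walk'] (min_width=11, slack=4)
Line 2: ['butter', 'have'] (min_width=11, slack=4)
Line 3: ['cherry', 'end'] (min_width=10, slack=5)
Line 4: ['compound', 'draw'] (min_width=13, slack=2)
Line 5: ['bean', 'desert'] (min_width=11, slack=4)
Line 6: ['coffee'] (min_width=6, slack=9)

Answer: |butter walk    |
|butter have    |
|cherry end     |
|compound draw  |
|bean desert    |
|coffee         |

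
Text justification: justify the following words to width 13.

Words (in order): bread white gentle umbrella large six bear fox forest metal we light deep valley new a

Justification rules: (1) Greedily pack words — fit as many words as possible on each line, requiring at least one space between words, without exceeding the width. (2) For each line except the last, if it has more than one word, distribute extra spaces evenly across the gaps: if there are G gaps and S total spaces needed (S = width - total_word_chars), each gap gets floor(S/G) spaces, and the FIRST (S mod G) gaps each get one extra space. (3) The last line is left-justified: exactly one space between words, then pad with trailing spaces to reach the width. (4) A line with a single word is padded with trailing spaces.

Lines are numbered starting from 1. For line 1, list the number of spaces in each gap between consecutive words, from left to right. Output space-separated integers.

Answer: 3

Derivation:
Line 1: ['bread', 'white'] (min_width=11, slack=2)
Line 2: ['gentle'] (min_width=6, slack=7)
Line 3: ['umbrella'] (min_width=8, slack=5)
Line 4: ['large', 'six'] (min_width=9, slack=4)
Line 5: ['bear', 'fox'] (min_width=8, slack=5)
Line 6: ['forest', 'metal'] (min_width=12, slack=1)
Line 7: ['we', 'light', 'deep'] (min_width=13, slack=0)
Line 8: ['valley', 'new', 'a'] (min_width=12, slack=1)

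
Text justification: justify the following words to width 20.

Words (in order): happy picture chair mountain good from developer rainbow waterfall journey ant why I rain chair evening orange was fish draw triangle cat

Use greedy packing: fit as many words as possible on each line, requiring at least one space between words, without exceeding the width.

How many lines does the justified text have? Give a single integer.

Answer: 8

Derivation:
Line 1: ['happy', 'picture', 'chair'] (min_width=19, slack=1)
Line 2: ['mountain', 'good', 'from'] (min_width=18, slack=2)
Line 3: ['developer', 'rainbow'] (min_width=17, slack=3)
Line 4: ['waterfall', 'journey'] (min_width=17, slack=3)
Line 5: ['ant', 'why', 'I', 'rain', 'chair'] (min_width=20, slack=0)
Line 6: ['evening', 'orange', 'was'] (min_width=18, slack=2)
Line 7: ['fish', 'draw', 'triangle'] (min_width=18, slack=2)
Line 8: ['cat'] (min_width=3, slack=17)
Total lines: 8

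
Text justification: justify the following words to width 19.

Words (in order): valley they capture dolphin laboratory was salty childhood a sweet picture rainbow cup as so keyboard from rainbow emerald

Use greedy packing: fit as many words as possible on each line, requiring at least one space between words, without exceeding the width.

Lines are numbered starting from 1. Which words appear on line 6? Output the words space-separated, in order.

Line 1: ['valley', 'they', 'capture'] (min_width=19, slack=0)
Line 2: ['dolphin', 'laboratory'] (min_width=18, slack=1)
Line 3: ['was', 'salty', 'childhood'] (min_width=19, slack=0)
Line 4: ['a', 'sweet', 'picture'] (min_width=15, slack=4)
Line 5: ['rainbow', 'cup', 'as', 'so'] (min_width=17, slack=2)
Line 6: ['keyboard', 'from'] (min_width=13, slack=6)
Line 7: ['rainbow', 'emerald'] (min_width=15, slack=4)

Answer: keyboard from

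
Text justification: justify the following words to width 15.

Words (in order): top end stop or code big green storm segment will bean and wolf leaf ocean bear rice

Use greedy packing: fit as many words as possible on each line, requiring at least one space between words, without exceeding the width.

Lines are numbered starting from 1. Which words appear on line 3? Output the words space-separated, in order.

Answer: storm segment

Derivation:
Line 1: ['top', 'end', 'stop', 'or'] (min_width=15, slack=0)
Line 2: ['code', 'big', 'green'] (min_width=14, slack=1)
Line 3: ['storm', 'segment'] (min_width=13, slack=2)
Line 4: ['will', 'bean', 'and'] (min_width=13, slack=2)
Line 5: ['wolf', 'leaf', 'ocean'] (min_width=15, slack=0)
Line 6: ['bear', 'rice'] (min_width=9, slack=6)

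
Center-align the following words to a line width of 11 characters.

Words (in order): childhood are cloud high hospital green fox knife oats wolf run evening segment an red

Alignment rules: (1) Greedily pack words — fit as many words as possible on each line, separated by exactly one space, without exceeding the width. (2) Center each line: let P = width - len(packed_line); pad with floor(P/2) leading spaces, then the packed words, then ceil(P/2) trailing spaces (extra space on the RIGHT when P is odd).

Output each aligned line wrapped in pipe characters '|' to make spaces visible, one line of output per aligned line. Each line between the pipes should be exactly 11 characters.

Line 1: ['childhood'] (min_width=9, slack=2)
Line 2: ['are', 'cloud'] (min_width=9, slack=2)
Line 3: ['high'] (min_width=4, slack=7)
Line 4: ['hospital'] (min_width=8, slack=3)
Line 5: ['green', 'fox'] (min_width=9, slack=2)
Line 6: ['knife', 'oats'] (min_width=10, slack=1)
Line 7: ['wolf', 'run'] (min_width=8, slack=3)
Line 8: ['evening'] (min_width=7, slack=4)
Line 9: ['segment', 'an'] (min_width=10, slack=1)
Line 10: ['red'] (min_width=3, slack=8)

Answer: | childhood |
| are cloud |
|   high    |
| hospital  |
| green fox |
|knife oats |
| wolf run  |
|  evening  |
|segment an |
|    red    |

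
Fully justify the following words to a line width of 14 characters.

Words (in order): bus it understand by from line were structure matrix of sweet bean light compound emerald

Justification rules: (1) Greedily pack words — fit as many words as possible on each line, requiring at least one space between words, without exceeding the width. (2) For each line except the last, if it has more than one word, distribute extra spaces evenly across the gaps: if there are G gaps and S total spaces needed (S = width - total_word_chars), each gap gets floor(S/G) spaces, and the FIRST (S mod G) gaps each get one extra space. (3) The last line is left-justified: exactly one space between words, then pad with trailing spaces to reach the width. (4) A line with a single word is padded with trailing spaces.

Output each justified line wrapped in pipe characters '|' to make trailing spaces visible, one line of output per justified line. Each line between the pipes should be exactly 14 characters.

Answer: |bus         it|
|understand  by|
|from line were|
|structure     |
|matrix      of|
|sweet     bean|
|light compound|
|emerald       |

Derivation:
Line 1: ['bus', 'it'] (min_width=6, slack=8)
Line 2: ['understand', 'by'] (min_width=13, slack=1)
Line 3: ['from', 'line', 'were'] (min_width=14, slack=0)
Line 4: ['structure'] (min_width=9, slack=5)
Line 5: ['matrix', 'of'] (min_width=9, slack=5)
Line 6: ['sweet', 'bean'] (min_width=10, slack=4)
Line 7: ['light', 'compound'] (min_width=14, slack=0)
Line 8: ['emerald'] (min_width=7, slack=7)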